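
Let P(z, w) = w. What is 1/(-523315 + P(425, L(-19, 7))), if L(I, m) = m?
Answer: -1/523308 ≈ -1.9109e-6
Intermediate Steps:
1/(-523315 + P(425, L(-19, 7))) = 1/(-523315 + 7) = 1/(-523308) = -1/523308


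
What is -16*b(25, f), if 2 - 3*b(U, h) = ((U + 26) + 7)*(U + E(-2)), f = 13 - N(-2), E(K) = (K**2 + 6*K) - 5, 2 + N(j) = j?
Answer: 11104/3 ≈ 3701.3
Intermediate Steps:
N(j) = -2 + j
E(K) = -5 + K**2 + 6*K
f = 17 (f = 13 - (-2 - 2) = 13 - 1*(-4) = 13 + 4 = 17)
b(U, h) = 2/3 - (-13 + U)*(33 + U)/3 (b(U, h) = 2/3 - ((U + 26) + 7)*(U + (-5 + (-2)**2 + 6*(-2)))/3 = 2/3 - ((26 + U) + 7)*(U + (-5 + 4 - 12))/3 = 2/3 - (33 + U)*(U - 13)/3 = 2/3 - (33 + U)*(-13 + U)/3 = 2/3 - (-13 + U)*(33 + U)/3)
-16*b(25, f) = -16*(431/3 - 20/3*25 - 1/3*25**2) = -16*(431/3 - 500/3 - 1/3*625) = -16*(431/3 - 500/3 - 625/3) = -16*(-694/3) = 11104/3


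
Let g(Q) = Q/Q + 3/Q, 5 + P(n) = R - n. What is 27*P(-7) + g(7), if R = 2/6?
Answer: 451/7 ≈ 64.429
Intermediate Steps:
R = 1/3 (R = 2*(1/6) = 1/3 ≈ 0.33333)
P(n) = -14/3 - n (P(n) = -5 + (1/3 - n) = -14/3 - n)
g(Q) = 1 + 3/Q
27*P(-7) + g(7) = 27*(-14/3 - 1*(-7)) + (3 + 7)/7 = 27*(-14/3 + 7) + (1/7)*10 = 27*(7/3) + 10/7 = 63 + 10/7 = 451/7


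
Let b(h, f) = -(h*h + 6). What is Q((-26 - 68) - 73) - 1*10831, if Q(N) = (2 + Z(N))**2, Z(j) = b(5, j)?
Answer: -9990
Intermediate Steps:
b(h, f) = -6 - h**2 (b(h, f) = -(h**2 + 6) = -(6 + h**2) = -6 - h**2)
Z(j) = -31 (Z(j) = -6 - 1*5**2 = -6 - 1*25 = -6 - 25 = -31)
Q(N) = 841 (Q(N) = (2 - 31)**2 = (-29)**2 = 841)
Q((-26 - 68) - 73) - 1*10831 = 841 - 1*10831 = 841 - 10831 = -9990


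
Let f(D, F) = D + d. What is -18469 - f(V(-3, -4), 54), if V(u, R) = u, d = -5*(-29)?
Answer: -18611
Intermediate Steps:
d = 145
f(D, F) = 145 + D (f(D, F) = D + 145 = 145 + D)
-18469 - f(V(-3, -4), 54) = -18469 - (145 - 3) = -18469 - 1*142 = -18469 - 142 = -18611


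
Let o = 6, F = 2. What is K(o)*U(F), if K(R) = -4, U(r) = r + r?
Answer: -16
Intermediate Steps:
U(r) = 2*r
K(o)*U(F) = -8*2 = -4*4 = -16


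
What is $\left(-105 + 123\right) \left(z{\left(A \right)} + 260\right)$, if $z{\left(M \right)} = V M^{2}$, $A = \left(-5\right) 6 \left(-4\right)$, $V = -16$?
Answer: $-4142520$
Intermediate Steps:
$A = 120$ ($A = \left(-30\right) \left(-4\right) = 120$)
$z{\left(M \right)} = - 16 M^{2}$
$\left(-105 + 123\right) \left(z{\left(A \right)} + 260\right) = \left(-105 + 123\right) \left(- 16 \cdot 120^{2} + 260\right) = 18 \left(\left(-16\right) 14400 + 260\right) = 18 \left(-230400 + 260\right) = 18 \left(-230140\right) = -4142520$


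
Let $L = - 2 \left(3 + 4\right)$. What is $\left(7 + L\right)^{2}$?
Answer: $49$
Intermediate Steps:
$L = -14$ ($L = \left(-2\right) 7 = -14$)
$\left(7 + L\right)^{2} = \left(7 - 14\right)^{2} = \left(-7\right)^{2} = 49$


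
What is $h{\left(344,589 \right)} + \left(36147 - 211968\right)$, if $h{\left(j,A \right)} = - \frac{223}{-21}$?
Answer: $- \frac{3692018}{21} \approx -1.7581 \cdot 10^{5}$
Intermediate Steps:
$h{\left(j,A \right)} = \frac{223}{21}$ ($h{\left(j,A \right)} = \left(-223\right) \left(- \frac{1}{21}\right) = \frac{223}{21}$)
$h{\left(344,589 \right)} + \left(36147 - 211968\right) = \frac{223}{21} + \left(36147 - 211968\right) = \frac{223}{21} - 175821 = - \frac{3692018}{21}$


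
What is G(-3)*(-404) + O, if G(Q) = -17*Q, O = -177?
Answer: -20781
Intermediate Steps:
G(-3)*(-404) + O = -17*(-3)*(-404) - 177 = 51*(-404) - 177 = -20604 - 177 = -20781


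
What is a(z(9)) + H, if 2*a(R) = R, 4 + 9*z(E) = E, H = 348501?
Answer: 6273023/18 ≈ 3.4850e+5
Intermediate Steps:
z(E) = -4/9 + E/9
a(R) = R/2
a(z(9)) + H = (-4/9 + (⅑)*9)/2 + 348501 = (-4/9 + 1)/2 + 348501 = (½)*(5/9) + 348501 = 5/18 + 348501 = 6273023/18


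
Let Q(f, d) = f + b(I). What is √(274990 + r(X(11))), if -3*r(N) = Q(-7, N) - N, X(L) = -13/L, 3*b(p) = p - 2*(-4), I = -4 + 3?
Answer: 5*√11978615/33 ≈ 524.40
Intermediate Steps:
I = -1
b(p) = 8/3 + p/3 (b(p) = (p - 2*(-4))/3 = (p + 8)/3 = (8 + p)/3 = 8/3 + p/3)
Q(f, d) = 7/3 + f (Q(f, d) = f + (8/3 + (⅓)*(-1)) = f + (8/3 - ⅓) = f + 7/3 = 7/3 + f)
r(N) = 14/9 + N/3 (r(N) = -((7/3 - 7) - N)/3 = -(-14/3 - N)/3 = 14/9 + N/3)
√(274990 + r(X(11))) = √(274990 + (14/9 + (-13/11)/3)) = √(274990 + (14/9 + (-13*1/11)/3)) = √(274990 + (14/9 + (⅓)*(-13/11))) = √(274990 + (14/9 - 13/33)) = √(274990 + 115/99) = √(27224125/99) = 5*√11978615/33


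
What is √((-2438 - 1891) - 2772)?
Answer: 3*I*√789 ≈ 84.267*I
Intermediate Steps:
√((-2438 - 1891) - 2772) = √(-4329 - 2772) = √(-7101) = 3*I*√789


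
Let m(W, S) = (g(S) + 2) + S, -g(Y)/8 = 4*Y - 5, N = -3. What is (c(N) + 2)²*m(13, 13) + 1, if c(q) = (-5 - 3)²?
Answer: -1572515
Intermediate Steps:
g(Y) = 40 - 32*Y (g(Y) = -8*(4*Y - 5) = -8*(-5 + 4*Y) = 40 - 32*Y)
c(q) = 64 (c(q) = (-8)² = 64)
m(W, S) = 42 - 31*S (m(W, S) = ((40 - 32*S) + 2) + S = (42 - 32*S) + S = 42 - 31*S)
(c(N) + 2)²*m(13, 13) + 1 = (64 + 2)²*(42 - 31*13) + 1 = 66²*(42 - 403) + 1 = 4356*(-361) + 1 = -1572516 + 1 = -1572515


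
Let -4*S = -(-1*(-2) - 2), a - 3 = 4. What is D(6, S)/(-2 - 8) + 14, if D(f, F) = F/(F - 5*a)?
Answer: 14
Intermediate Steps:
a = 7 (a = 3 + 4 = 7)
S = 0 (S = -(-1)*(-1*(-2) - 2)/4 = -(-1)*(2 - 2)/4 = -(-1)*0/4 = -¼*0 = 0)
D(f, F) = F/(-35 + F) (D(f, F) = F/(F - 5*7) = F/(F - 35) = F/(-35 + F))
D(6, S)/(-2 - 8) + 14 = (0/(-35 + 0))/(-2 - 8) + 14 = (0/(-35))/(-10) + 14 = -0*(-1)/35 + 14 = -⅒*0 + 14 = 0 + 14 = 14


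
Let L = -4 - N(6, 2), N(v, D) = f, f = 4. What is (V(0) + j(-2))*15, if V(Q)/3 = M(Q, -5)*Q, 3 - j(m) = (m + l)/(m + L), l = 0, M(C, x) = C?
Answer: 42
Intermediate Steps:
N(v, D) = 4
L = -8 (L = -4 - 1*4 = -4 - 4 = -8)
j(m) = 3 - m/(-8 + m) (j(m) = 3 - (m + 0)/(m - 8) = 3 - m/(-8 + m))
V(Q) = 3*Q² (V(Q) = 3*(Q*Q) = 3*Q²)
(V(0) + j(-2))*15 = (3*0² + 2*(-12 - 2)/(-8 - 2))*15 = (3*0 + 2*(-14)/(-10))*15 = (0 + 2*(-⅒)*(-14))*15 = (0 + 14/5)*15 = (14/5)*15 = 42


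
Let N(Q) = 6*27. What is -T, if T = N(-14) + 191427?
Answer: -191589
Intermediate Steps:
N(Q) = 162
T = 191589 (T = 162 + 191427 = 191589)
-T = -1*191589 = -191589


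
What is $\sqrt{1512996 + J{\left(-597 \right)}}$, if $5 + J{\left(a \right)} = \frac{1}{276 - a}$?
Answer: $\frac{2 \sqrt{32030397742}}{291} \approx 1230.0$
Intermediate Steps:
$J{\left(a \right)} = -5 + \frac{1}{276 - a}$
$\sqrt{1512996 + J{\left(-597 \right)}} = \sqrt{1512996 + \frac{1379 - -2985}{-276 - 597}} = \sqrt{1512996 + \frac{1379 + 2985}{-873}} = \sqrt{1512996 - \frac{4364}{873}} = \sqrt{\frac{1320841144}{873}} = \frac{2 \sqrt{32030397742}}{291}$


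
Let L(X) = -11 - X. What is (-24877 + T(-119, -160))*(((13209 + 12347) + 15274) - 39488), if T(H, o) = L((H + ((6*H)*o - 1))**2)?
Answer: -17477401844496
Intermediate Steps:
T(H, o) = -11 - (-1 + H + 6*H*o)**2 (T(H, o) = -11 - (H + ((6*H)*o - 1))**2 = -11 - (H + (6*H*o - 1))**2 = -11 - (H + (-1 + 6*H*o))**2 = -11 - (-1 + H + 6*H*o)**2)
(-24877 + T(-119, -160))*(((13209 + 12347) + 15274) - 39488) = (-24877 + (-11 - (-1 - 119 + 6*(-119)*(-160))**2))*(((13209 + 12347) + 15274) - 39488) = (-24877 + (-11 - (-1 - 119 + 114240)**2))*((25556 + 15274) - 39488) = (-24877 + (-11 - 1*114120**2))*(40830 - 39488) = (-24877 + (-11 - 1*13023374400))*1342 = (-24877 + (-11 - 13023374400))*1342 = (-24877 - 13023374411)*1342 = -13023399288*1342 = -17477401844496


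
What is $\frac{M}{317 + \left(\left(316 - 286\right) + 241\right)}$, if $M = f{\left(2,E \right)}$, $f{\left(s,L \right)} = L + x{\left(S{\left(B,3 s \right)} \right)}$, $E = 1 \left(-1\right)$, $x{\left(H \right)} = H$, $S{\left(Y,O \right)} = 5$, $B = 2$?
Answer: $\frac{1}{147} \approx 0.0068027$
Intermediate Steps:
$E = -1$
$f{\left(s,L \right)} = 5 + L$ ($f{\left(s,L \right)} = L + 5 = 5 + L$)
$M = 4$ ($M = 5 - 1 = 4$)
$\frac{M}{317 + \left(\left(316 - 286\right) + 241\right)} = \frac{1}{317 + \left(\left(316 - 286\right) + 241\right)} 4 = \frac{1}{317 + \left(30 + 241\right)} 4 = \frac{1}{317 + 271} \cdot 4 = \frac{1}{588} \cdot 4 = \frac{1}{147}$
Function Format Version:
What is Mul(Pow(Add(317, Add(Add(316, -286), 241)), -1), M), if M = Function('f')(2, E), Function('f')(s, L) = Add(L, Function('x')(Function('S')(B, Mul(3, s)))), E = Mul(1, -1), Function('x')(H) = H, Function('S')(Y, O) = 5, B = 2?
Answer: Rational(1, 147) ≈ 0.0068027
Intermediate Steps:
E = -1
Function('f')(s, L) = Add(5, L) (Function('f')(s, L) = Add(L, 5) = Add(5, L))
M = 4 (M = Add(5, -1) = 4)
Mul(Pow(Add(317, Add(Add(316, -286), 241)), -1), M) = Mul(Pow(Add(317, Add(Add(316, -286), 241)), -1), 4) = Mul(Pow(Add(317, Add(30, 241)), -1), 4) = Mul(Pow(Add(317, 271), -1), 4) = Mul(Pow(588, -1), 4) = Mul(Rational(1, 588), 4) = Rational(1, 147)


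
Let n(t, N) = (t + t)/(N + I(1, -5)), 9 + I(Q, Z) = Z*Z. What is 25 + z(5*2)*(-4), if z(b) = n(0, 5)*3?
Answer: 25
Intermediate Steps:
I(Q, Z) = -9 + Z² (I(Q, Z) = -9 + Z*Z = -9 + Z²)
n(t, N) = 2*t/(16 + N) (n(t, N) = (t + t)/(N + (-9 + (-5)²)) = (2*t)/(N + (-9 + 25)) = (2*t)/(N + 16) = (2*t)/(16 + N) = 2*t/(16 + N))
z(b) = 0 (z(b) = (2*0/(16 + 5))*3 = (2*0/21)*3 = (2*0*(1/21))*3 = 0*3 = 0)
25 + z(5*2)*(-4) = 25 + 0*(-4) = 25 + 0 = 25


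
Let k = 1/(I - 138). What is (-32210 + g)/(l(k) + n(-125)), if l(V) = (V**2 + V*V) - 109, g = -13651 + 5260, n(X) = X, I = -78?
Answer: 947140128/5458751 ≈ 173.51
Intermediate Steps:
g = -8391
k = -1/216 (k = 1/(-78 - 138) = 1/(-216) = -1/216 ≈ -0.0046296)
l(V) = -109 + 2*V**2 (l(V) = (V**2 + V**2) - 109 = 2*V**2 - 109 = -109 + 2*V**2)
(-32210 + g)/(l(k) + n(-125)) = (-32210 - 8391)/((-109 + 2*(-1/216)**2) - 125) = -40601/((-109 + 2*(1/46656)) - 125) = -40601/((-109 + 1/23328) - 125) = -40601/(-2542751/23328 - 125) = -40601/(-5458751/23328) = -40601*(-23328/5458751) = 947140128/5458751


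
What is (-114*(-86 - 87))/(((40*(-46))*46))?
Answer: -9861/42320 ≈ -0.23301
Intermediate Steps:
(-114*(-86 - 87))/(((40*(-46))*46)) = (-114*(-173))/((-1840*46)) = 19722/(-84640) = 19722*(-1/84640) = -9861/42320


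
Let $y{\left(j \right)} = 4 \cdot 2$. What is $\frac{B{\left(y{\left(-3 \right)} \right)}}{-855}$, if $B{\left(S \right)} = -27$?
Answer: $\frac{3}{95} \approx 0.031579$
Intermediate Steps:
$y{\left(j \right)} = 8$
$\frac{B{\left(y{\left(-3 \right)} \right)}}{-855} = - \frac{27}{-855} = \left(-27\right) \left(- \frac{1}{855}\right) = \frac{3}{95}$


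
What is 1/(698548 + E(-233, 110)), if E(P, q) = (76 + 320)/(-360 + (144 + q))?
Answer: 53/37022846 ≈ 1.4315e-6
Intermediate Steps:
E(P, q) = 396/(-216 + q)
1/(698548 + E(-233, 110)) = 1/(698548 + 396/(-216 + 110)) = 1/(698548 + 396/(-106)) = 1/(698548 + 396*(-1/106)) = 1/(698548 - 198/53) = 1/(37022846/53) = 53/37022846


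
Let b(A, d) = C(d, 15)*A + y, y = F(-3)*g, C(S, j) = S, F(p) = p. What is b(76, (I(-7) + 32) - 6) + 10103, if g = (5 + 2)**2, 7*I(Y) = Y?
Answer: 11856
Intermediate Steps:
I(Y) = Y/7
g = 49 (g = 7**2 = 49)
y = -147 (y = -3*49 = -147)
b(A, d) = -147 + A*d (b(A, d) = d*A - 147 = A*d - 147 = -147 + A*d)
b(76, (I(-7) + 32) - 6) + 10103 = (-147 + 76*(((1/7)*(-7) + 32) - 6)) + 10103 = (-147 + 76*((-1 + 32) - 6)) + 10103 = (-147 + 76*(31 - 6)) + 10103 = (-147 + 76*25) + 10103 = (-147 + 1900) + 10103 = 1753 + 10103 = 11856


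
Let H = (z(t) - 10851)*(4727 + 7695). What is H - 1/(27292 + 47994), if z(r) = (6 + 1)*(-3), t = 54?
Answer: -10167523667425/75286 ≈ -1.3505e+8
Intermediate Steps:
z(r) = -21 (z(r) = 7*(-3) = -21)
H = -135051984 (H = (-21 - 10851)*(4727 + 7695) = -10872*12422 = -135051984)
H - 1/(27292 + 47994) = -135051984 - 1/(27292 + 47994) = -135051984 - 1/75286 = -10167523667425/75286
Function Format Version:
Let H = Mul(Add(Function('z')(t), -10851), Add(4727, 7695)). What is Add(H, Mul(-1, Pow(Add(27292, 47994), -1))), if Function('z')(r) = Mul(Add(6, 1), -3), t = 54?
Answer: Rational(-10167523667425, 75286) ≈ -1.3505e+8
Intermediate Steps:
Function('z')(r) = -21 (Function('z')(r) = Mul(7, -3) = -21)
H = -135051984 (H = Mul(Add(-21, -10851), Add(4727, 7695)) = Mul(-10872, 12422) = -135051984)
Add(H, Mul(-1, Pow(Add(27292, 47994), -1))) = Add(-135051984, Mul(-1, Pow(Add(27292, 47994), -1))) = Add(-135051984, Mul(-1, Pow(75286, -1))) = Add(-135051984, Mul(-1, Rational(1, 75286))) = Add(-135051984, Rational(-1, 75286)) = Rational(-10167523667425, 75286)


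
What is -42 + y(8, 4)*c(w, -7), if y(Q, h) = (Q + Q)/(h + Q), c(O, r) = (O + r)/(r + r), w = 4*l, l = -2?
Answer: -284/7 ≈ -40.571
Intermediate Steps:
w = -8 (w = 4*(-2) = -8)
c(O, r) = (O + r)/(2*r) (c(O, r) = (O + r)/((2*r)) = (O + r)*(1/(2*r)) = (O + r)/(2*r))
y(Q, h) = 2*Q/(Q + h) (y(Q, h) = (2*Q)/(Q + h) = 2*Q/(Q + h))
-42 + y(8, 4)*c(w, -7) = -42 + (2*8/(8 + 4))*((½)*(-8 - 7)/(-7)) = -42 + (2*8/12)*((½)*(-⅐)*(-15)) = -42 + (2*8*(1/12))*(15/14) = -42 + (4/3)*(15/14) = -42 + 10/7 = -284/7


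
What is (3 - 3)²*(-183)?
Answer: 0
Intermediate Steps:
(3 - 3)²*(-183) = 0²*(-183) = 0*(-183) = 0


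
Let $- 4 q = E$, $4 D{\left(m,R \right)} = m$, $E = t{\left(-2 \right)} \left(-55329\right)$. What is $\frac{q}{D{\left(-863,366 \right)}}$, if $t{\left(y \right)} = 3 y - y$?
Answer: $\frac{221316}{863} \approx 256.45$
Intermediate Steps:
$t{\left(y \right)} = 2 y$
$E = 221316$ ($E = 2 \left(-2\right) \left(-55329\right) = \left(-4\right) \left(-55329\right) = 221316$)
$D{\left(m,R \right)} = \frac{m}{4}$
$q = -55329$ ($q = \left(- \frac{1}{4}\right) 221316 = -55329$)
$\frac{q}{D{\left(-863,366 \right)}} = - \frac{55329}{\frac{1}{4} \left(-863\right)} = - \frac{55329}{- \frac{863}{4}} = \left(-55329\right) \left(- \frac{4}{863}\right) = \frac{221316}{863}$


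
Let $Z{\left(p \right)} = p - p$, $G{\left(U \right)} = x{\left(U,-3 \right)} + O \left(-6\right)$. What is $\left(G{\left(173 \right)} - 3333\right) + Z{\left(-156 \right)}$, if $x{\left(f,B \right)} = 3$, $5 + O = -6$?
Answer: $-3264$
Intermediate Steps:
$O = -11$ ($O = -5 - 6 = -11$)
$G{\left(U \right)} = 69$ ($G{\left(U \right)} = 3 - -66 = 3 + 66 = 69$)
$Z{\left(p \right)} = 0$
$\left(G{\left(173 \right)} - 3333\right) + Z{\left(-156 \right)} = \left(69 - 3333\right) + 0 = -3264 + 0 = -3264$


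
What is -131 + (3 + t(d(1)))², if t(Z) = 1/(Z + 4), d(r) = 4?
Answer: -7759/64 ≈ -121.23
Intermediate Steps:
t(Z) = 1/(4 + Z)
-131 + (3 + t(d(1)))² = -131 + (3 + 1/(4 + 4))² = -131 + (3 + 1/8)² = -131 + (3 + ⅛)² = -131 + (25/8)² = -131 + 625/64 = -7759/64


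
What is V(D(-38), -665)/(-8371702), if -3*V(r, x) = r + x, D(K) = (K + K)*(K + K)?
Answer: 5111/25115106 ≈ 0.00020350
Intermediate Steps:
D(K) = 4*K**2 (D(K) = (2*K)*(2*K) = 4*K**2)
V(r, x) = -r/3 - x/3 (V(r, x) = -(r + x)/3 = -r/3 - x/3)
V(D(-38), -665)/(-8371702) = (-4*(-38)**2/3 - 1/3*(-665))/(-8371702) = (-4*1444/3 + 665/3)*(-1/8371702) = (-1/3*5776 + 665/3)*(-1/8371702) = (-5776/3 + 665/3)*(-1/8371702) = -5111/3*(-1/8371702) = 5111/25115106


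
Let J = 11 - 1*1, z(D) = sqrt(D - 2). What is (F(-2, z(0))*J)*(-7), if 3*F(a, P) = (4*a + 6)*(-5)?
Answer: -700/3 ≈ -233.33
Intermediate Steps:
z(D) = sqrt(-2 + D)
F(a, P) = -10 - 20*a/3 (F(a, P) = ((4*a + 6)*(-5))/3 = ((6 + 4*a)*(-5))/3 = (-30 - 20*a)/3 = -10 - 20*a/3)
J = 10 (J = 11 - 1 = 10)
(F(-2, z(0))*J)*(-7) = ((-10 - 20/3*(-2))*10)*(-7) = ((-10 + 40/3)*10)*(-7) = ((10/3)*10)*(-7) = (100/3)*(-7) = -700/3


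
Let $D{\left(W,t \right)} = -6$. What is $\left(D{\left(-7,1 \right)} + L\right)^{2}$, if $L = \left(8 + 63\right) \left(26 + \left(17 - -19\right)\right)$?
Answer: $19324816$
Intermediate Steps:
$L = 4402$ ($L = 71 \left(26 + \left(17 + 19\right)\right) = 71 \left(26 + 36\right) = 71 \cdot 62 = 4402$)
$\left(D{\left(-7,1 \right)} + L\right)^{2} = \left(-6 + 4402\right)^{2} = 4396^{2} = 19324816$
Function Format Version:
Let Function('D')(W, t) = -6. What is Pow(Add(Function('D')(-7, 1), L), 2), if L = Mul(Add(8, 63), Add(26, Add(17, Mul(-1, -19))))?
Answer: 19324816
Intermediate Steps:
L = 4402 (L = Mul(71, Add(26, Add(17, 19))) = Mul(71, Add(26, 36)) = Mul(71, 62) = 4402)
Pow(Add(Function('D')(-7, 1), L), 2) = Pow(Add(-6, 4402), 2) = Pow(4396, 2) = 19324816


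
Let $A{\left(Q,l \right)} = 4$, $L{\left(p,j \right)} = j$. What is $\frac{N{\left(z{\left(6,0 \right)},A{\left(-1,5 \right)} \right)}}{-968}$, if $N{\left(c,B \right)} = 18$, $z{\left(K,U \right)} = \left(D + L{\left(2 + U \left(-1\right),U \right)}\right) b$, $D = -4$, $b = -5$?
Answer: $- \frac{9}{484} \approx -0.018595$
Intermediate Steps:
$z{\left(K,U \right)} = 20 - 5 U$ ($z{\left(K,U \right)} = \left(-4 + U\right) \left(-5\right) = 20 - 5 U$)
$\frac{N{\left(z{\left(6,0 \right)},A{\left(-1,5 \right)} \right)}}{-968} = \frac{18}{-968} = 18 \left(- \frac{1}{968}\right) = - \frac{9}{484}$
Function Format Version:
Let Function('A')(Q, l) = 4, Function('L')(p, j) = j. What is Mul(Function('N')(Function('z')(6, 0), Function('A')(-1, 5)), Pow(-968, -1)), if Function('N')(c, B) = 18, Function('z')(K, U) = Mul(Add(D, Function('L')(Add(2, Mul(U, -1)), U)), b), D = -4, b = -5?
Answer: Rational(-9, 484) ≈ -0.018595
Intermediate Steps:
Function('z')(K, U) = Add(20, Mul(-5, U)) (Function('z')(K, U) = Mul(Add(-4, U), -5) = Add(20, Mul(-5, U)))
Mul(Function('N')(Function('z')(6, 0), Function('A')(-1, 5)), Pow(-968, -1)) = Mul(18, Pow(-968, -1)) = Mul(18, Rational(-1, 968)) = Rational(-9, 484)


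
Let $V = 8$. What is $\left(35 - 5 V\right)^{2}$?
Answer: $25$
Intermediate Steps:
$\left(35 - 5 V\right)^{2} = \left(35 - 40\right)^{2} = \left(-5\right)^{2} = 25$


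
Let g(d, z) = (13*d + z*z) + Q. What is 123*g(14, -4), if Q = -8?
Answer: 23370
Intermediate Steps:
g(d, z) = -8 + z² + 13*d (g(d, z) = (13*d + z*z) - 8 = (13*d + z²) - 8 = (z² + 13*d) - 8 = -8 + z² + 13*d)
123*g(14, -4) = 123*(-8 + (-4)² + 13*14) = 123*(-8 + 16 + 182) = 123*190 = 23370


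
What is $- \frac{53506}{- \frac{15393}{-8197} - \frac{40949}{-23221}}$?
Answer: $- \frac{727461984623}{49507129} \approx -14694.0$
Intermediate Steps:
$- \frac{53506}{- \frac{15393}{-8197} - \frac{40949}{-23221}} = - \frac{53506}{\left(-15393\right) \left(- \frac{1}{8197}\right) - - \frac{40949}{23221}} = - \frac{53506}{\frac{2199}{1171} + \frac{40949}{23221}} = - \frac{53506}{\frac{99014258}{27191791}} = \left(-53506\right) \frac{27191791}{99014258} = - \frac{727461984623}{49507129}$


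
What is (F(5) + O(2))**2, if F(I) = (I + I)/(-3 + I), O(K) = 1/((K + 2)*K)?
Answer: 1681/64 ≈ 26.266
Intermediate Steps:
O(K) = 1/(K*(2 + K)) (O(K) = 1/((2 + K)*K) = 1/(K*(2 + K)))
F(I) = 2*I/(-3 + I) (F(I) = (2*I)/(-3 + I) = 2*I/(-3 + I))
(F(5) + O(2))**2 = (2*5/(-3 + 5) + 1/(2*(2 + 2)))**2 = (2*5/2 + (1/2)/4)**2 = (2*5*(1/2) + (1/2)*(1/4))**2 = (5 + 1/8)**2 = (41/8)**2 = 1681/64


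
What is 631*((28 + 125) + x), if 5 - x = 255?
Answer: -61207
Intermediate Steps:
x = -250 (x = 5 - 1*255 = 5 - 255 = -250)
631*((28 + 125) + x) = 631*((28 + 125) - 250) = 631*(153 - 250) = 631*(-97) = -61207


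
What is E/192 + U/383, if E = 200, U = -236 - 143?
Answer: 479/9192 ≈ 0.052111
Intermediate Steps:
U = -379
E/192 + U/383 = 200/192 - 379/383 = 200*(1/192) - 379*1/383 = 25/24 - 379/383 = 479/9192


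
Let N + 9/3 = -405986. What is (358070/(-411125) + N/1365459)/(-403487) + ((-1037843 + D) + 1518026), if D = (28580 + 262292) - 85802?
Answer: 31042953810280383385376/45301448968700925 ≈ 6.8525e+5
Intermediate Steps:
N = -405989 (N = -3 - 405986 = -405989)
D = 205070 (D = 290872 - 85802 = 205070)
(358070/(-411125) + N/1365459)/(-403487) + ((-1037843 + D) + 1518026) = (358070/(-411125) - 405989/1365459)/(-403487) + ((-1037843 + 205070) + 1518026) = (358070*(-1/411125) - 405989*1/1365459)*(-1/403487) + (-832773 + 1518026) = (-71614/82225 - 405989/1365459)*(-1/403487) + 685253 = -131168426351/112274866275*(-1/403487) + 685253 = 131168426351/45301448968700925 + 685253 = 31042953810280383385376/45301448968700925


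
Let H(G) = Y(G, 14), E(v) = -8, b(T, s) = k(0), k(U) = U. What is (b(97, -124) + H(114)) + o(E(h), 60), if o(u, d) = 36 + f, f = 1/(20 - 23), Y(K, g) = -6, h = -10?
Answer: 89/3 ≈ 29.667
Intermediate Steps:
b(T, s) = 0
f = -⅓ (f = 1/(-3) = -⅓ ≈ -0.33333)
H(G) = -6
o(u, d) = 107/3 (o(u, d) = 36 - ⅓ = 107/3)
(b(97, -124) + H(114)) + o(E(h), 60) = (0 - 6) + 107/3 = -6 + 107/3 = 89/3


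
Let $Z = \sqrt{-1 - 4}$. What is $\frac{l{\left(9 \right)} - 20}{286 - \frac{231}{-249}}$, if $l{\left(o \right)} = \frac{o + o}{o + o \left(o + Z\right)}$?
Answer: $\frac{166 \left(- 10 \sqrt{5} + 99 i\right)}{23815 \left(\sqrt{5} - 10 i\right)} \approx -0.06904 - 0.00014844 i$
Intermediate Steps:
$Z = i \sqrt{5}$ ($Z = \sqrt{-5} = i \sqrt{5} \approx 2.2361 i$)
$l{\left(o \right)} = \frac{2 o}{o + o \left(o + i \sqrt{5}\right)}$ ($l{\left(o \right)} = \frac{o + o}{o + o \left(o + i \sqrt{5}\right)} = \frac{2 o}{o + o \left(o + i \sqrt{5}\right)}$)
$\frac{l{\left(9 \right)} - 20}{286 - \frac{231}{-249}} = \frac{\frac{2}{1 + 9 + i \sqrt{5}} - 20}{286 - \frac{231}{-249}} = \frac{\frac{2}{10 + i \sqrt{5}} - 20}{286 - - \frac{77}{83}} = \frac{-20 + \frac{2}{10 + i \sqrt{5}}}{286 + \frac{77}{83}} = \frac{-20 + \frac{2}{10 + i \sqrt{5}}}{\frac{23815}{83}} = \frac{83 \left(-20 + \frac{2}{10 + i \sqrt{5}}\right)}{23815} = - \frac{332}{4763} + \frac{166}{23815 \left(10 + i \sqrt{5}\right)}$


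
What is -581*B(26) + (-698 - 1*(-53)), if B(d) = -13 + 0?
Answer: 6908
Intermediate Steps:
B(d) = -13
-581*B(26) + (-698 - 1*(-53)) = -581*(-13) + (-698 - 1*(-53)) = 7553 + (-698 + 53) = 7553 - 645 = 6908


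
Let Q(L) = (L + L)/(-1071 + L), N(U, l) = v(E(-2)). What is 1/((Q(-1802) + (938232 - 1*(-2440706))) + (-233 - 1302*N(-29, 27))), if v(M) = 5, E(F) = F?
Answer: 169/569901167 ≈ 2.9654e-7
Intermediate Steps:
N(U, l) = 5
Q(L) = 2*L/(-1071 + L) (Q(L) = (2*L)/(-1071 + L) = 2*L/(-1071 + L))
1/((Q(-1802) + (938232 - 1*(-2440706))) + (-233 - 1302*N(-29, 27))) = 1/((2*(-1802)/(-1071 - 1802) + (938232 - 1*(-2440706))) + (-233 - 1302*5)) = 1/((2*(-1802)/(-2873) + (938232 + 2440706)) + (-233 - 6510)) = 1/((2*(-1802)*(-1/2873) + 3378938) - 6743) = 1/((212/169 + 3378938) - 6743) = 1/(571040734/169 - 6743) = 1/(569901167/169) = 169/569901167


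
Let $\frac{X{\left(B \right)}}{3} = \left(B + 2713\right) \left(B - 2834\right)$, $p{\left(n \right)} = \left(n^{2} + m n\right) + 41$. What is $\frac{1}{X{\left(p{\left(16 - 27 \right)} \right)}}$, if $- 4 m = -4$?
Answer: $- \frac{1}{23052336} \approx -4.338 \cdot 10^{-8}$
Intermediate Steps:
$m = 1$ ($m = \left(- \frac{1}{4}\right) \left(-4\right) = 1$)
$p{\left(n \right)} = 41 + n + n^{2}$ ($p{\left(n \right)} = \left(n^{2} + 1 n\right) + 41 = \left(n^{2} + n\right) + 41 = \left(n + n^{2}\right) + 41 = 41 + n + n^{2}$)
$X{\left(B \right)} = 3 \left(-2834 + B\right) \left(2713 + B\right)$ ($X{\left(B \right)} = 3 \left(B + 2713\right) \left(B - 2834\right) = 3 \left(2713 + B\right) \left(-2834 + B\right) = 3 \left(-2834 + B\right) \left(2713 + B\right)$)
$\frac{1}{X{\left(p{\left(16 - 27 \right)} \right)}} = \frac{1}{-23065926 - 363 \left(41 + \left(16 - 27\right) + \left(16 - 27\right)^{2}\right) + 3 \left(41 + \left(16 - 27\right) + \left(16 - 27\right)^{2}\right)^{2}} = \frac{1}{-23065926 - 363 \left(41 - 11 + \left(-11\right)^{2}\right) + 3 \left(41 - 11 + \left(-11\right)^{2}\right)^{2}} = \frac{1}{-23065926 - 363 \left(41 - 11 + 121\right) + 3 \left(41 - 11 + 121\right)^{2}} = \frac{1}{-23065926 - 54813 + 3 \cdot 151^{2}} = \frac{1}{-23065926 - 54813 + 3 \cdot 22801} = \frac{1}{-23065926 - 54813 + 68403} = \frac{1}{-23052336} = - \frac{1}{23052336}$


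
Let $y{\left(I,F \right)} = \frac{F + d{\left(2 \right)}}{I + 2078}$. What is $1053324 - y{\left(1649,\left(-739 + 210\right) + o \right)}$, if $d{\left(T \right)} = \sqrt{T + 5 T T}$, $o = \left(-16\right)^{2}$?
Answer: $\frac{3925738821}{3727} - \frac{\sqrt{22}}{3727} \approx 1.0533 \cdot 10^{6}$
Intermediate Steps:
$o = 256$
$d{\left(T \right)} = \sqrt{T + 5 T^{2}}$
$y{\left(I,F \right)} = \frac{F + \sqrt{22}}{2078 + I}$ ($y{\left(I,F \right)} = \frac{F + \sqrt{2 \left(1 + 5 \cdot 2\right)}}{I + 2078} = \frac{F + \sqrt{2 \left(1 + 10\right)}}{2078 + I} = \frac{F + \sqrt{2 \cdot 11}}{2078 + I} = \frac{F + \sqrt{22}}{2078 + I}$)
$1053324 - y{\left(1649,\left(-739 + 210\right) + o \right)} = 1053324 - \frac{\left(\left(-739 + 210\right) + 256\right) + \sqrt{22}}{2078 + 1649} = 1053324 - \frac{\left(-529 + 256\right) + \sqrt{22}}{3727} = 1053324 - \frac{-273 + \sqrt{22}}{3727} = 1053324 - \left(- \frac{273}{3727} + \frac{\sqrt{22}}{3727}\right) = 1053324 + \left(\frac{273}{3727} - \frac{\sqrt{22}}{3727}\right) = \frac{3925738821}{3727} - \frac{\sqrt{22}}{3727}$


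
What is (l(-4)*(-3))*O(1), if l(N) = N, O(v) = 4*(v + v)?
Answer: 96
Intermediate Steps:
O(v) = 8*v (O(v) = 4*(2*v) = 8*v)
(l(-4)*(-3))*O(1) = (-4*(-3))*(8*1) = 12*8 = 96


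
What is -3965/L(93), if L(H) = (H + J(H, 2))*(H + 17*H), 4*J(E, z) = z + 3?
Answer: -610/24273 ≈ -0.025131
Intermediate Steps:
J(E, z) = ¾ + z/4 (J(E, z) = (z + 3)/4 = (3 + z)/4 = ¾ + z/4)
L(H) = 18*H*(5/4 + H) (L(H) = (H + (¾ + (¼)*2))*(H + 17*H) = (H + (¾ + ½))*(18*H) = (H + 5/4)*(18*H) = (5/4 + H)*(18*H) = 18*H*(5/4 + H))
-3965/L(93) = -3965*2/(837*(5 + 4*93)) = -3965*2/(837*(5 + 372)) = -3965/((9/2)*93*377) = -3965/315549/2 = -3965*2/315549 = -610/24273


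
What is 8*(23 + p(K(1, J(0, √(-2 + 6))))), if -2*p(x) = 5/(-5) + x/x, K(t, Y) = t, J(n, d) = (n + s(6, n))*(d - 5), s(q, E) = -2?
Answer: 184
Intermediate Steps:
J(n, d) = (-5 + d)*(-2 + n) (J(n, d) = (n - 2)*(d - 5) = (-2 + n)*(-5 + d) = (-5 + d)*(-2 + n))
p(x) = 0 (p(x) = -(5/(-5) + x/x)/2 = -(5*(-⅕) + 1)/2 = -(-1 + 1)/2 = -½*0 = 0)
8*(23 + p(K(1, J(0, √(-2 + 6))))) = 8*(23 + 0) = 8*23 = 184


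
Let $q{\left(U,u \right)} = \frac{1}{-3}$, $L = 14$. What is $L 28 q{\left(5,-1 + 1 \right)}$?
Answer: $- \frac{392}{3} \approx -130.67$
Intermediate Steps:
$q{\left(U,u \right)} = - \frac{1}{3}$
$L 28 q{\left(5,-1 + 1 \right)} = 14 \cdot 28 \left(- \frac{1}{3}\right) = 392 \left(- \frac{1}{3}\right) = - \frac{392}{3}$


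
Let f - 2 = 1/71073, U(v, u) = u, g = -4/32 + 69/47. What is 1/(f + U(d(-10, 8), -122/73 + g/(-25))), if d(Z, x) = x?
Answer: 9754058520/2682929771 ≈ 3.6356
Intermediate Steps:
g = 505/376 (g = -4*1/32 + 69*(1/47) = -⅛ + 69/47 = 505/376 ≈ 1.3431)
f = 142147/71073 (f = 2 + 1/71073 = 142147/71073 ≈ 2.0000)
1/(f + U(d(-10, 8), -122/73 + g/(-25))) = 1/(142147/71073 + (-122/73 + (505/376)/(-25))) = 1/(142147/71073 + (-122*1/73 + (505/376)*(-1/25))) = 1/(142147/71073 + (-122/73 - 101/1880)) = 1/(142147/71073 - 236733/137240) = 1/(2682929771/9754058520) = 9754058520/2682929771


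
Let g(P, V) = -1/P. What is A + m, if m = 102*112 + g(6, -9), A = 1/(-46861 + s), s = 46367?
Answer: 8465059/741 ≈ 11424.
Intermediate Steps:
A = -1/494 (A = 1/(-46861 + 46367) = 1/(-494) = -1/494 ≈ -0.0020243)
m = 68543/6 (m = 102*112 - 1/6 = 11424 - 1*⅙ = 11424 - ⅙ = 68543/6 ≈ 11424.)
A + m = -1/494 + 68543/6 = 8465059/741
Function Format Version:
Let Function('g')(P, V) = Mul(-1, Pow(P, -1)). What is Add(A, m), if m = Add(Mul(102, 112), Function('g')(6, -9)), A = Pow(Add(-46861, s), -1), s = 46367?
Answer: Rational(8465059, 741) ≈ 11424.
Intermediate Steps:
A = Rational(-1, 494) (A = Pow(Add(-46861, 46367), -1) = Pow(-494, -1) = Rational(-1, 494) ≈ -0.0020243)
m = Rational(68543, 6) (m = Add(Mul(102, 112), Mul(-1, Pow(6, -1))) = Add(11424, Mul(-1, Rational(1, 6))) = Add(11424, Rational(-1, 6)) = Rational(68543, 6) ≈ 11424.)
Add(A, m) = Add(Rational(-1, 494), Rational(68543, 6)) = Rational(8465059, 741)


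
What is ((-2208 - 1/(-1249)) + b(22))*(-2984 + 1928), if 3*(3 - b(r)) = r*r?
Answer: 3121060096/1249 ≈ 2.4988e+6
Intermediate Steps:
b(r) = 3 - r²/3 (b(r) = 3 - r*r/3 = 3 - r²/3)
((-2208 - 1/(-1249)) + b(22))*(-2984 + 1928) = ((-2208 - 1/(-1249)) + (3 - ⅓*22²))*(-2984 + 1928) = ((-2208 - 1*(-1/1249)) + (3 - ⅓*484))*(-1056) = ((-2208 + 1/1249) + (3 - 484/3))*(-1056) = (-2757791/1249 - 475/3)*(-1056) = -8866648/3747*(-1056) = 3121060096/1249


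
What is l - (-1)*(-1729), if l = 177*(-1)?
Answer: -1906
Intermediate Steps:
l = -177
l - (-1)*(-1729) = -177 - (-1)*(-1729) = -177 - 1*1729 = -177 - 1729 = -1906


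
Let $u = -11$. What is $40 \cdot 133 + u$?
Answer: $5309$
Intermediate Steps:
$40 \cdot 133 + u = 40 \cdot 133 - 11 = 5320 - 11 = 5309$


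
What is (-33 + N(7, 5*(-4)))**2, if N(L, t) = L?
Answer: 676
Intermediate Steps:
(-33 + N(7, 5*(-4)))**2 = (-33 + 7)**2 = (-26)**2 = 676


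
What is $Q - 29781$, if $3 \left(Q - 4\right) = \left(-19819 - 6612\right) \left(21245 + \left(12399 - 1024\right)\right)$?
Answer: $- \frac{862268551}{3} \approx -2.8742 \cdot 10^{8}$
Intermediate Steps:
$Q = - \frac{862179208}{3}$ ($Q = 4 + \frac{\left(-19819 - 6612\right) \left(21245 + \left(12399 - 1024\right)\right)}{3} = 4 + \frac{\left(-26431\right) \left(21245 + 11375\right)}{3} = 4 + \frac{\left(-26431\right) 32620}{3} = 4 + \frac{1}{3} \left(-862179220\right) = 4 - \frac{862179220}{3} = - \frac{862179208}{3} \approx -2.8739 \cdot 10^{8}$)
$Q - 29781 = - \frac{862179208}{3} - 29781 = - \frac{862268551}{3}$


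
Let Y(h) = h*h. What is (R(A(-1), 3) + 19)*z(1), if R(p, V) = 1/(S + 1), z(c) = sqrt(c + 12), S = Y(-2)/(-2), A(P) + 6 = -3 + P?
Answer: 18*sqrt(13) ≈ 64.900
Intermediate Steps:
Y(h) = h**2
A(P) = -9 + P (A(P) = -6 + (-3 + P) = -9 + P)
S = -2 (S = (-2)**2/(-2) = 4*(-1/2) = -2)
z(c) = sqrt(12 + c)
R(p, V) = -1 (R(p, V) = 1/(-2 + 1) = 1/(-1) = -1)
(R(A(-1), 3) + 19)*z(1) = (-1 + 19)*sqrt(12 + 1) = 18*sqrt(13)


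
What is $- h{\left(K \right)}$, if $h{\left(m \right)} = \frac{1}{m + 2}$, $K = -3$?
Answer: $1$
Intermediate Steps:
$h{\left(m \right)} = \frac{1}{2 + m}$
$- h{\left(K \right)} = - \frac{1}{2 - 3} = - \frac{1}{-1} = \left(-1\right) \left(-1\right) = 1$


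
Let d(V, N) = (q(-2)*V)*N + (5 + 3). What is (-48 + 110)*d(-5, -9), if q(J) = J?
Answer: -5084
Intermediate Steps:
d(V, N) = 8 - 2*N*V (d(V, N) = (-2*V)*N + (5 + 3) = -2*N*V + 8 = 8 - 2*N*V)
(-48 + 110)*d(-5, -9) = (-48 + 110)*(8 - 2*(-9)*(-5)) = 62*(8 - 90) = 62*(-82) = -5084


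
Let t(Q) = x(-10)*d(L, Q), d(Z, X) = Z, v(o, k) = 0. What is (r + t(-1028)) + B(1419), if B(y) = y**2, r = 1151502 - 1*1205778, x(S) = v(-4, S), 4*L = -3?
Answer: 1959285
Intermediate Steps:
L = -3/4 (L = (1/4)*(-3) = -3/4 ≈ -0.75000)
x(S) = 0
r = -54276 (r = 1151502 - 1205778 = -54276)
t(Q) = 0 (t(Q) = 0*(-3/4) = 0)
(r + t(-1028)) + B(1419) = (-54276 + 0) + 1419**2 = -54276 + 2013561 = 1959285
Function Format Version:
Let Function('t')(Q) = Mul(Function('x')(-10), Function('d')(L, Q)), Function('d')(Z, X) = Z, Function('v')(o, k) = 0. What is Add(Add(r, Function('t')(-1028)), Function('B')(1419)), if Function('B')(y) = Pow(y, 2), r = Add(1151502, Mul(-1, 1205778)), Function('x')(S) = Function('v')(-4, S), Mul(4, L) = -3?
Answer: 1959285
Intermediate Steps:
L = Rational(-3, 4) (L = Mul(Rational(1, 4), -3) = Rational(-3, 4) ≈ -0.75000)
Function('x')(S) = 0
r = -54276 (r = Add(1151502, -1205778) = -54276)
Function('t')(Q) = 0 (Function('t')(Q) = Mul(0, Rational(-3, 4)) = 0)
Add(Add(r, Function('t')(-1028)), Function('B')(1419)) = Add(Add(-54276, 0), Pow(1419, 2)) = Add(-54276, 2013561) = 1959285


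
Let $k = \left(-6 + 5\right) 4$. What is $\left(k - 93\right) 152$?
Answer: $-14744$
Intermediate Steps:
$k = -4$ ($k = \left(-1\right) 4 = -4$)
$\left(k - 93\right) 152 = \left(-4 - 93\right) 152 = \left(-97\right) 152 = -14744$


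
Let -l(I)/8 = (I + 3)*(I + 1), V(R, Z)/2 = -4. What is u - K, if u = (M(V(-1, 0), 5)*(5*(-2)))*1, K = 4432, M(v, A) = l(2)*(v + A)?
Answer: -8032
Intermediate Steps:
V(R, Z) = -8 (V(R, Z) = 2*(-4) = -8)
l(I) = -8*(1 + I)*(3 + I) (l(I) = -8*(I + 3)*(I + 1) = -8*(3 + I)*(1 + I) = -8*(1 + I)*(3 + I))
M(v, A) = -120*A - 120*v (M(v, A) = (-24 - 32*2 - 8*2**2)*(v + A) = (-24 - 64 - 8*4)*(A + v) = (-24 - 64 - 32)*(A + v) = -120*(A + v) = -120*A - 120*v)
u = -3600 (u = ((-120*5 - 120*(-8))*(5*(-2)))*1 = ((-600 + 960)*(-10))*1 = (360*(-10))*1 = -3600*1 = -3600)
u - K = -3600 - 1*4432 = -3600 - 4432 = -8032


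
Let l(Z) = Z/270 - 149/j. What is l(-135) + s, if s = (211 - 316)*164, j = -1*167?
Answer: -5751349/334 ≈ -17220.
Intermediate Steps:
j = -167
l(Z) = 149/167 + Z/270 (l(Z) = Z/270 - 149/(-167) = Z*(1/270) - 149*(-1/167) = Z/270 + 149/167 = 149/167 + Z/270)
s = -17220 (s = -105*164 = -17220)
l(-135) + s = (149/167 + (1/270)*(-135)) - 17220 = (149/167 - ½) - 17220 = 131/334 - 17220 = -5751349/334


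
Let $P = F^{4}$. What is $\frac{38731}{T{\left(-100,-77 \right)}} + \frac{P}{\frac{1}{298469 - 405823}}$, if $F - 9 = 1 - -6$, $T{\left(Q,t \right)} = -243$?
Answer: $- \frac{1709639112523}{243} \approx -7.0356 \cdot 10^{9}$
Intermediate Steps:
$F = 16$ ($F = 9 + \left(1 - -6\right) = 9 + \left(1 + 6\right) = 9 + 7 = 16$)
$P = 65536$ ($P = 16^{4} = 65536$)
$\frac{38731}{T{\left(-100,-77 \right)}} + \frac{P}{\frac{1}{298469 - 405823}} = \frac{38731}{-243} + \frac{65536}{\frac{1}{298469 - 405823}} = 38731 \left(- \frac{1}{243}\right) + \frac{65536}{\frac{1}{-107354}} = - \frac{38731}{243} + \frac{65536}{- \frac{1}{107354}} = - \frac{38731}{243} + 65536 \left(-107354\right) = - \frac{38731}{243} - 7035551744 = - \frac{1709639112523}{243}$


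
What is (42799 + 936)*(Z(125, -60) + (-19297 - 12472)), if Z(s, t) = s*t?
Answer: -1717429715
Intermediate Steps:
(42799 + 936)*(Z(125, -60) + (-19297 - 12472)) = (42799 + 936)*(125*(-60) + (-19297 - 12472)) = 43735*(-7500 - 31769) = 43735*(-39269) = -1717429715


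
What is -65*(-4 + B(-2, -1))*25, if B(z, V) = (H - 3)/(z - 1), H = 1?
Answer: 16250/3 ≈ 5416.7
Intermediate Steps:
B(z, V) = -2/(-1 + z) (B(z, V) = (1 - 3)/(z - 1) = -2/(-1 + z))
-65*(-4 + B(-2, -1))*25 = -65*(-4 - 2/(-1 - 2))*25 = -65*(-4 - 2/(-3))*25 = -65*(-4 - 2*(-1/3))*25 = -65*(-4 + 2/3)*25 = -65*(-10)/3*25 = -13*(-50/3)*25 = (650/3)*25 = 16250/3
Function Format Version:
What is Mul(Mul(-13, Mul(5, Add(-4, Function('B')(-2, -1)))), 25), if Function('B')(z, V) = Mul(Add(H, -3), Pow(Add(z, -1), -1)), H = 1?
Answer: Rational(16250, 3) ≈ 5416.7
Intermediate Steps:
Function('B')(z, V) = Mul(-2, Pow(Add(-1, z), -1)) (Function('B')(z, V) = Mul(Add(1, -3), Pow(Add(z, -1), -1)) = Mul(-2, Pow(Add(-1, z), -1)))
Mul(Mul(-13, Mul(5, Add(-4, Function('B')(-2, -1)))), 25) = Mul(Mul(-13, Mul(5, Add(-4, Mul(-2, Pow(Add(-1, -2), -1))))), 25) = Mul(Mul(-13, Mul(5, Add(-4, Mul(-2, Pow(-3, -1))))), 25) = Mul(Mul(-13, Mul(5, Add(-4, Mul(-2, Rational(-1, 3))))), 25) = Mul(Mul(-13, Mul(5, Add(-4, Rational(2, 3)))), 25) = Mul(Mul(-13, Mul(5, Rational(-10, 3))), 25) = Mul(Mul(-13, Rational(-50, 3)), 25) = Mul(Rational(650, 3), 25) = Rational(16250, 3)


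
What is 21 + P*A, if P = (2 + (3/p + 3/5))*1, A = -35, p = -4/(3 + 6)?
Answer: 665/4 ≈ 166.25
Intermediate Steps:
p = -4/9 ≈ -0.44444
P = -83/20 (P = (2 + (3/(-4/9) + 3/5))*1 = (2 + (3*(-9/4) + 3*(⅕)))*1 = (2 + (-27/4 + ⅗))*1 = (2 - 123/20)*1 = -83/20*1 = -83/20 ≈ -4.1500)
21 + P*A = 21 - 83/20*(-35) = 21 + 581/4 = 665/4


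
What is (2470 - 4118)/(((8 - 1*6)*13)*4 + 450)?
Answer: -824/277 ≈ -2.9747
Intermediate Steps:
(2470 - 4118)/(((8 - 1*6)*13)*4 + 450) = -1648/(((8 - 6)*13)*4 + 450) = -1648/((2*13)*4 + 450) = -1648/(26*4 + 450) = -1648/(104 + 450) = -1648/554 = -1648*1/554 = -824/277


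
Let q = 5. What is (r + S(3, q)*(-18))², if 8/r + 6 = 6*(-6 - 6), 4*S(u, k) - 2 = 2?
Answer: 498436/1521 ≈ 327.70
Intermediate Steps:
S(u, k) = 1 (S(u, k) = ½ + (¼)*2 = ½ + ½ = 1)
r = -4/39 (r = 8/(-6 + 6*(-6 - 6)) = 8/(-6 + 6*(-12)) = 8/(-6 - 72) = 8/(-78) = 8*(-1/78) = -4/39 ≈ -0.10256)
(r + S(3, q)*(-18))² = (-4/39 + 1*(-18))² = (-4/39 - 18)² = (-706/39)² = 498436/1521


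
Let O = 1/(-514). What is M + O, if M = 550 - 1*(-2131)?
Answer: 1378033/514 ≈ 2681.0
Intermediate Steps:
M = 2681 (M = 550 + 2131 = 2681)
O = -1/514 ≈ -0.0019455
M + O = 2681 - 1/514 = 1378033/514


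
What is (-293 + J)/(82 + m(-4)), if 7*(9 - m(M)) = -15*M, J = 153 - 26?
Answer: -1162/577 ≈ -2.0139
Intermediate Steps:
J = 127
m(M) = 9 + 15*M/7 (m(M) = 9 - (-15)*M/7 = 9 + 15*M/7)
(-293 + J)/(82 + m(-4)) = (-293 + 127)/(82 + (9 + (15/7)*(-4))) = -166/(82 + (9 - 60/7)) = -166/(82 + 3/7) = -166/577/7 = -166*7/577 = -1162/577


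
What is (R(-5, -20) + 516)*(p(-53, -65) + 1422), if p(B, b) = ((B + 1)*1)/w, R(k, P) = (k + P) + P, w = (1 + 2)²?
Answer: 2001122/3 ≈ 6.6704e+5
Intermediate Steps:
w = 9 (w = 3² = 9)
R(k, P) = k + 2*P (R(k, P) = (P + k) + P = k + 2*P)
p(B, b) = ⅑ + B/9 (p(B, b) = ((B + 1)*1)/9 = ((1 + B)*1)*(⅑) = (1 + B)*(⅑) = ⅑ + B/9)
(R(-5, -20) + 516)*(p(-53, -65) + 1422) = ((-5 + 2*(-20)) + 516)*((⅑ + (⅑)*(-53)) + 1422) = ((-5 - 40) + 516)*((⅑ - 53/9) + 1422) = (-45 + 516)*(-52/9 + 1422) = 471*(12746/9) = 2001122/3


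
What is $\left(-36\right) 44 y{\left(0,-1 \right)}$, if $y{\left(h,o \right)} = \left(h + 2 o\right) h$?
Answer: $0$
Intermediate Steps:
$y{\left(h,o \right)} = h \left(h + 2 o\right)$
$\left(-36\right) 44 y{\left(0,-1 \right)} = \left(-36\right) 44 \cdot 0 \left(0 + 2 \left(-1\right)\right) = - 1584 \cdot 0 \left(0 - 2\right) = - 1584 \cdot 0 \left(-2\right) = \left(-1584\right) 0 = 0$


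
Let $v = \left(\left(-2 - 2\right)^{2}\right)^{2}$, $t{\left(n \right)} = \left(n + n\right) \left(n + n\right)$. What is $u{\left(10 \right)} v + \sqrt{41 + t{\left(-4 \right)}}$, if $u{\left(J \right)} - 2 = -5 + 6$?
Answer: $768 + \sqrt{105} \approx 778.25$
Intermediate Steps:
$t{\left(n \right)} = 4 n^{2}$ ($t{\left(n \right)} = 2 n 2 n = 4 n^{2}$)
$u{\left(J \right)} = 3$ ($u{\left(J \right)} = 2 + \left(-5 + 6\right) = 2 + 1 = 3$)
$v = 256$ ($v = \left(\left(-4\right)^{2}\right)^{2} = 16^{2} = 256$)
$u{\left(10 \right)} v + \sqrt{41 + t{\left(-4 \right)}} = 3 \cdot 256 + \sqrt{41 + 4 \left(-4\right)^{2}} = 768 + \sqrt{41 + 4 \cdot 16} = 768 + \sqrt{41 + 64} = 768 + \sqrt{105}$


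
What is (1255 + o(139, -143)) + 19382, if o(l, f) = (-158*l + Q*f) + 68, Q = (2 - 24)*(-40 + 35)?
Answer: -16987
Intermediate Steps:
Q = 110 (Q = -22*(-5) = 110)
o(l, f) = 68 - 158*l + 110*f (o(l, f) = (-158*l + 110*f) + 68 = 68 - 158*l + 110*f)
(1255 + o(139, -143)) + 19382 = (1255 + (68 - 158*139 + 110*(-143))) + 19382 = (1255 + (68 - 21962 - 15730)) + 19382 = (1255 - 37624) + 19382 = -36369 + 19382 = -16987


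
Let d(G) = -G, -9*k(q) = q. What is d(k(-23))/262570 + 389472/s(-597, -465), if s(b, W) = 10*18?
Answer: 5113183129/2363130 ≈ 2163.7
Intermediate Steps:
k(q) = -q/9
s(b, W) = 180
d(k(-23))/262570 + 389472/s(-597, -465) = -(-1)*(-23)/9/262570 + 389472/180 = -1*23/9*(1/262570) + 389472*(1/180) = -23/9*1/262570 + 32456/15 = -23/2363130 + 32456/15 = 5113183129/2363130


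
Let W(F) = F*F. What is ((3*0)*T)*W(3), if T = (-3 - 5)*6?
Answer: 0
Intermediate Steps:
W(F) = F²
T = -48 (T = -8*6 = -48)
((3*0)*T)*W(3) = ((3*0)*(-48))*3² = (0*(-48))*9 = 0*9 = 0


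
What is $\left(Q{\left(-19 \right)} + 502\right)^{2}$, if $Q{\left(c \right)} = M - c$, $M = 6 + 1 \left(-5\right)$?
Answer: $272484$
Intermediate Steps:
$M = 1$ ($M = 6 - 5 = 1$)
$Q{\left(c \right)} = 1 - c$
$\left(Q{\left(-19 \right)} + 502\right)^{2} = \left(\left(1 - -19\right) + 502\right)^{2} = \left(\left(1 + 19\right) + 502\right)^{2} = \left(20 + 502\right)^{2} = 522^{2} = 272484$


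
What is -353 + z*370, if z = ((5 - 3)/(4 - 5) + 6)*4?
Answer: 5567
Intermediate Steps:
z = 16 (z = (2/(-1) + 6)*4 = (2*(-1) + 6)*4 = (-2 + 6)*4 = 4*4 = 16)
-353 + z*370 = -353 + 16*370 = -353 + 5920 = 5567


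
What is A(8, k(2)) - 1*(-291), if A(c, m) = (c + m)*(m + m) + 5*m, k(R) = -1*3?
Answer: 246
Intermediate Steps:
k(R) = -3
A(c, m) = 5*m + 2*m*(c + m) (A(c, m) = (c + m)*(2*m) + 5*m = 2*m*(c + m) + 5*m = 5*m + 2*m*(c + m))
A(8, k(2)) - 1*(-291) = -3*(5 + 2*8 + 2*(-3)) - 1*(-291) = -3*(5 + 16 - 6) + 291 = -3*15 + 291 = -45 + 291 = 246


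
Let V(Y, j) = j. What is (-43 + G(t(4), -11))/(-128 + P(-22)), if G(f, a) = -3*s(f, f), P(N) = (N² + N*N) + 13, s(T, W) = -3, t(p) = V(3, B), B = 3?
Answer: -34/853 ≈ -0.039859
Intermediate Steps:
t(p) = 3
P(N) = 13 + 2*N² (P(N) = (N² + N²) + 13 = 2*N² + 13 = 13 + 2*N²)
G(f, a) = 9 (G(f, a) = -3*(-3) = 9)
(-43 + G(t(4), -11))/(-128 + P(-22)) = (-43 + 9)/(-128 + (13 + 2*(-22)²)) = -34/(-128 + (13 + 2*484)) = -34/(-128 + (13 + 968)) = -34/(-128 + 981) = -34/853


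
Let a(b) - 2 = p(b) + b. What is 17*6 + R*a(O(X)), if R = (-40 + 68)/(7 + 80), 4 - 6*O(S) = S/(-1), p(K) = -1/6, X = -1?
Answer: 26818/261 ≈ 102.75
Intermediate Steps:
p(K) = -⅙ (p(K) = -1*⅙ = -⅙)
O(S) = ⅔ + S/6 (O(S) = ⅔ - S/(6*(-1)) = ⅔ - S*(-1)/6 = ⅔ - (-1)*S/6 = ⅔ + S/6)
a(b) = 11/6 + b (a(b) = 2 + (-⅙ + b) = 11/6 + b)
R = 28/87 ≈ 0.32184
17*6 + R*a(O(X)) = 17*6 + 28*(11/6 + (⅔ + (⅙)*(-1)))/87 = 102 + 28*(11/6 + (⅔ - ⅙))/87 = 102 + 28*(11/6 + ½)/87 = 102 + (28/87)*(7/3) = 102 + 196/261 = 26818/261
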